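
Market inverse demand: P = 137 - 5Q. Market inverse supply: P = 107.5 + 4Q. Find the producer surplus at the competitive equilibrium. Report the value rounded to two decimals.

21.49

Setting demand equal to supply, 29.5 = 9Q, so Q* = 3.2778 and P* = 120.6111.
Producer surplus is the triangle above supply below P*: (1/2)(3.2778)(120.6111 - 107.5) = (1/2)(3.2778)(13.1111) = 21.4877.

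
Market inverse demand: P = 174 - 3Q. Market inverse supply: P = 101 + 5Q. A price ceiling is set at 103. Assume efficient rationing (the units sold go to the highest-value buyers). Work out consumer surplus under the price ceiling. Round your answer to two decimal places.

Without the control, 174 - 3Q = 101 + 5Q so Q* = 9.125 and P* = 146.625.
At P = 103, sellers supply (103 - 101)/5 = 0.4 while buyers want more, so the quantity traded is 0.4 at price 103.
The demand price at Q = 0.4 is 172.8. CS is the trapezoid between demand and 103 over [0, 0.4]: (1/2)[(174 - 103) + (172.8 - 103)](0.4) = 28.16.

28.16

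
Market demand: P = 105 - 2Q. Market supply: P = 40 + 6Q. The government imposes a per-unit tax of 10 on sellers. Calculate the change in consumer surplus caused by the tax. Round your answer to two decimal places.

-18.75

Pre-tax equilibrium: 105 - 2Q = 40 + 6Q gives Q* = 8.125, P* = 88.75.
With the tax, sellers need 10 more per unit: 105 - 2Q = 40 + 6Q + 10, so Q_t = 6.875. Buyers pay P_b = 91.25; sellers receive P_s = P_b - 10 = 81.25.
Consumers lose the trapezoid between P* and P_b out to Q_t plus the triangle from Q_t to Q*: change in CS = 47.2656 - 66.0156 = -18.75.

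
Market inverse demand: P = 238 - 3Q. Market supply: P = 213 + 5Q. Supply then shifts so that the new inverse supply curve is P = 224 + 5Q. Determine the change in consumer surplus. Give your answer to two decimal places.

Initial equilibrium: Q_0 = 3.125, P_0 = 228.625; CS_0 = (1/2)(3.125)(9.375) = 14.6484, PS_0 = (1/2)(3.125)(15.625) = 24.4141.
New equilibrium: 238 - 3Q = 224 + 5Q gives Q_1 = 1.75, P_1 = 232.75; CS_1 = 4.5938, PS_1 = 7.6562.
Change in consumer surplus = 4.5938 - 14.6484 = -10.0547.

-10.05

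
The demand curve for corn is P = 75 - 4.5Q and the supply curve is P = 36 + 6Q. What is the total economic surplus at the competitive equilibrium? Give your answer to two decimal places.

Equilibrium: 75 - 4.5Q = 36 + 6Q, so Q* = 3.7143 and P* = 58.2857.
CS = (1/2)(3.7143)(16.7143) = 31.0408 and PS = (1/2)(3.7143)(22.2857) = 41.3878, so total surplus = 72.4286.

72.43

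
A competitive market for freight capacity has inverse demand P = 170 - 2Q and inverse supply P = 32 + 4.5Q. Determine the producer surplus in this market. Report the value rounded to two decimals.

1014.18

Set 170 - 2Q = 32 + 4.5Q, which gives 138 = 6.5Q, so Q* = 21.2308 and P* = 170 - 2(21.2308) = 127.5385.
The supply curve's price intercept is 32, so PS = (1/2)(Q*)(P* - 32) = (1/2)(21.2308)(95.5385) = 1014.1775.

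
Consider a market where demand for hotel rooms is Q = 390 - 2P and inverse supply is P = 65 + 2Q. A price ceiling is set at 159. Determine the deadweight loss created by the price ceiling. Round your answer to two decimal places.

31.25

Rewriting demand in inverse form: P = 195 - 0.5Q.
Free-market equilibrium: 195 - 0.5Q = 65 + 2Q gives Q* = 52, P* = 169.
At P = 159, sellers supply (159 - 65)/2 = 47 while buyers want more, so the quantity traded is 47 at price 159.
The lost-trades triangle has base Q* - 47 = 5 and height equal to the gap between the curves at Q = 47, which is 171.5 - 159 = 12.5. DWL = (1/2)(5)(12.5) = 31.25.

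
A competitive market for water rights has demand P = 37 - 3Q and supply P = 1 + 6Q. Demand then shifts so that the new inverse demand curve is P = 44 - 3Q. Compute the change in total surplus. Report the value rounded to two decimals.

Initial equilibrium: Q_0 = 4, P_0 = 25; CS_0 = (1/2)(4)(12) = 24, PS_0 = (1/2)(4)(24) = 48.
New equilibrium: 44 - 3Q = 1 + 6Q gives Q_1 = 4.7778, P_1 = 29.6667; CS_1 = 34.2407, PS_1 = 68.4815.
Change in total surplus = (34.2407 + 68.4815) - (24 + 48) = 30.7222.

30.72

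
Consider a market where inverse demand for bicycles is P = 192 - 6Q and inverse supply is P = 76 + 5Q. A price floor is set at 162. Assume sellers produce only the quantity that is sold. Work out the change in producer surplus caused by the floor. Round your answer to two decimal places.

Free-market equilibrium: 192 - 6Q = 76 + 5Q gives Q* = 10.5455, P* = 128.7273.
At the floor price 162, quantity demanded is (192 - 162)/6 = 5; demand is the short side, so Q = 5 trades at P = 162.
PS goes from (1/2)(10.5455)(52.7273) = 278.0165 to 367.5 (computed as (162 - 76)(5) - (1/2)(5)(5)^2), a change of 89.4835.

89.48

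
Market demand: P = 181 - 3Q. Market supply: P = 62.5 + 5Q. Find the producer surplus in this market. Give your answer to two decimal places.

Set 181 - 3Q = 62.5 + 5Q, which gives 118.5 = 8Q, so Q* = 14.8125 and P* = 181 - 3(14.8125) = 136.5625.
The supply curve's price intercept is 62.5, so PS = (1/2)(Q*)(P* - 62.5) = (1/2)(14.8125)(74.0625) = 548.5254.

548.53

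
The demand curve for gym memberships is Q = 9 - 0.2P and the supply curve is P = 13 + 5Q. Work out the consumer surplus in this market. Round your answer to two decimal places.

Rewriting demand in inverse form: P = 45 - 5Q.
Set 45 - 5Q = 13 + 5Q, which gives 32 = 10Q, so Q* = 3.2 and P* = 45 - 5(3.2) = 29.
CS is the area between the demand curve and P* from 0 to Q*: (1/2)(3.2)(16) = 25.6.

25.60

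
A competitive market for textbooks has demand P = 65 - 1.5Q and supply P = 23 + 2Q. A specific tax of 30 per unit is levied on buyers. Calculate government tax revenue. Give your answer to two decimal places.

Pre-tax equilibrium: 65 - 1.5Q = 23 + 2Q gives Q* = 12, P* = 47.
With the tax, buyers' net willingness to pay falls by 30: (65 - 30) - 1.5Q = 23 + 2Q, so Q_t = 3.4286. Buyers pay P_b = 59.8571; sellers receive P_s = P_b - 30 = 29.8571.
Tax revenue = t x Q_t = 30 x 3.4286 = 102.8571.

102.86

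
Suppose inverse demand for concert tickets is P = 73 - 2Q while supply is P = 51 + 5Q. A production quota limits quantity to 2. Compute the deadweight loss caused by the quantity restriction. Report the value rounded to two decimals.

4.57

Without the quota, 73 - 2Q = 51 + 5Q gives Q* = 3.1429.
At Q = 2 the demand price is 73 - 2(2) = 69 and the supply price is 51 + 5(2) = 61.
DWL = (1/2)(gap between curves at 2) x (Q* - 2) = (1/2)(8)(1.1429) = 4.5714.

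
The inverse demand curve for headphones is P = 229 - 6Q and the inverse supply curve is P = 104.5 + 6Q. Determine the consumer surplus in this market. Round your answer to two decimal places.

Equilibrium: 229 - 6Q = 104.5 + 6Q, so Q* = 10.375 and P* = 166.75.
The demand choke price is 229, so CS = (1/2)(Q*)(229 - P*) = (1/2)(10.375)(62.25) = 322.9219.

322.92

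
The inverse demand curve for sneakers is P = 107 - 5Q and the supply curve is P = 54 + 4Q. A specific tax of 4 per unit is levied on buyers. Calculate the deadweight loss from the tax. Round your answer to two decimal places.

0.89

Pre-tax equilibrium: 107 - 5Q = 54 + 4Q gives Q* = 5.8889, P* = 77.5556.
A tax on buyers shifts demand down by 4: (107 - 4) - 5Q = 54 + 4Q, so Q_t = 5.4444. Buyers pay P_b = 79.7778; sellers receive P_s = P_b - 4 = 75.7778.
Deadweight loss is the triangle between the curves from Q_t to Q*: (1/2)(5.8889 - 5.4444)(4) = 0.8889.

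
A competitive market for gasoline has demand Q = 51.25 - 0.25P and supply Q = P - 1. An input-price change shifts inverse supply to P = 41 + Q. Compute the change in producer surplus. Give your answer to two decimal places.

-294.40

Rewriting demand in inverse form: P = 205 - 4Q.
Rewriting supply in inverse form: P = 1 + Q.
Initial equilibrium: Q_0 = 40.8, P_0 = 41.8; CS_0 = (1/2)(40.8)(163.2) = 3329.28, PS_0 = (1/2)(40.8)(40.8) = 832.32.
New equilibrium: 205 - 4Q = 41 + Q gives Q_1 = 32.8, P_1 = 73.8; CS_1 = 2151.68, PS_1 = 537.92.
Change in producer surplus = 537.92 - 832.32 = -294.4.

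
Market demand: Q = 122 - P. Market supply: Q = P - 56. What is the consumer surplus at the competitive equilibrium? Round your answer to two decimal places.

Rewriting demand in inverse form: P = 122 - Q.
Rewriting supply in inverse form: P = 56 + Q.
Setting demand equal to supply, 66 = 2Q, so Q* = 33 and P* = 89.
The demand choke price is 122, so CS = (1/2)(Q*)(122 - P*) = (1/2)(33)(33) = 544.5.

544.50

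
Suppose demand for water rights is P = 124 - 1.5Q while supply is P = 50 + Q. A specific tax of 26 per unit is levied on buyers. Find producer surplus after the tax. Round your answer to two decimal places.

Pre-tax equilibrium: 124 - 1.5Q = 50 + Q gives Q* = 29.6, P* = 79.6.
A tax on buyers shifts demand down by 26: (124 - 26) - 1.5Q = 50 + Q, so Q_t = 19.2. Buyers pay P_b = 95.2; sellers receive P_s = P_b - 26 = 69.2.
PS = (1/2)(Q_t)(P_s - 50) = (1/2)(19.2)(19.2) = 184.32.

184.32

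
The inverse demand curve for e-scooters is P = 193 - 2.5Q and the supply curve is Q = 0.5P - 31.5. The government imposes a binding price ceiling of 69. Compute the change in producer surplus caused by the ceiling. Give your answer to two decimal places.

-825.57

Rewriting supply in inverse form: P = 63 + 2Q.
Free-market equilibrium: 193 - 2.5Q = 63 + 2Q gives Q* = 28.8889, P* = 120.7778.
At P = 69, sellers supply (69 - 63)/2 = 3 while buyers want more, so the quantity traded is 3 at price 69.
PS goes from (1/2)(28.8889)(57.7778) = 834.5679 to 9 (computed as (69 - 63)(3) - (1/2)(2)(3)^2), a change of -825.5679.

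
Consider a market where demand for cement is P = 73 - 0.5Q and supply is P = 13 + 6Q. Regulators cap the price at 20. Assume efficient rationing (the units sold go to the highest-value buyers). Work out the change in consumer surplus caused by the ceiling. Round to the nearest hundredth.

40.19

Without the control, 73 - 0.5Q = 13 + 6Q so Q* = 9.2308 and P* = 68.3846.
At P = 20, sellers supply (20 - 13)/6 = 1.1667 while buyers want more, so the quantity traded is 1.1667 at price 20.
CS goes from (1/2)(9.2308)(4.6154) = 21.3018 to 61.4931 (computed as (73 - 20)(1.1667) - (1/2)(0.5)(1.1667)^2), a change of 40.1913.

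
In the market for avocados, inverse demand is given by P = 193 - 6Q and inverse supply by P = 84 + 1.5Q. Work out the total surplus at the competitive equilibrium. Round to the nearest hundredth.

792.07

Equilibrium: 193 - 6Q = 84 + 1.5Q, so Q* = 14.5333 and P* = 105.8.
CS = (1/2)(14.5333)(87.2) = 633.6533 and PS = (1/2)(14.5333)(21.8) = 158.4133, so total surplus = 792.0667.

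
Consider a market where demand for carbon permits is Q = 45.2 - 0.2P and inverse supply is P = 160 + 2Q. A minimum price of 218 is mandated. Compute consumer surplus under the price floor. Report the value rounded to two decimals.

Rewriting demand in inverse form: P = 226 - 5Q.
Without the control, 226 - 5Q = 160 + 2Q so Q* = 9.4286 and P* = 178.8571.
At the floor price 218, quantity demanded is (226 - 218)/5 = 1.6; demand is the short side, so Q = 1.6 trades at P = 218.
CS is the triangle under demand above 218: (1/2)(1.6)(226 - 218) = 6.4.

6.40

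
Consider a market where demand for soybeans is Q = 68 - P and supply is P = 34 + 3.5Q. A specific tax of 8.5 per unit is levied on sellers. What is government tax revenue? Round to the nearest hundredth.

Rewriting demand in inverse form: P = 68 - Q.
Without the tax, 68 - Q = 34 + 3.5Q so Q* = 7.5556 and P* = 60.4444.
A tax on sellers shifts supply up by 8.5: 68 - Q = 34 + 3.5Q + 8.5, so Q_t = 5.6667. Buyers pay P_b = 62.3333; sellers receive P_s = P_b - 8.5 = 53.8333.
Revenue is the tax times quantity traded: 8.5 x 5.6667 = 48.1667.

48.17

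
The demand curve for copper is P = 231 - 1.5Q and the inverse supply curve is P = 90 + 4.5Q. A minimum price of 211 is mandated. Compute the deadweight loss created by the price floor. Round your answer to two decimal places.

Without the control, 231 - 1.5Q = 90 + 4.5Q so Q* = 23.5 and P* = 195.75.
At the floor price 211, quantity demanded is (231 - 211)/1.5 = 13.3333; demand is the short side, so Q = 13.3333 trades at P = 211.
At Q = 13.3333 the demand price is 211 and the supply price is 150. Deadweight loss is the triangle between the curves from 13.3333 to 23.5: (1/2)(211 - 150)(23.5 - 13.3333) = 310.0833.

310.08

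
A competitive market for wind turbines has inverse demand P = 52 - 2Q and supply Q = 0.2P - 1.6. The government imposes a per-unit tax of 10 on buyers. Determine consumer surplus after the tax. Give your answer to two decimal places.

Rewriting supply in inverse form: P = 8 + 5Q.
Without the tax, 52 - 2Q = 8 + 5Q so Q* = 6.2857 and P* = 39.4286.
With the tax, buyers' net willingness to pay falls by 10: (52 - 10) - 2Q = 8 + 5Q, so Q_t = 4.8571. Buyers pay P_b = 42.2857; sellers receive P_s = P_b - 10 = 32.2857.
Consumer surplus is the triangle under demand above P_b: (1/2)(4.8571)(52 - 42.2857) = 23.5918.

23.59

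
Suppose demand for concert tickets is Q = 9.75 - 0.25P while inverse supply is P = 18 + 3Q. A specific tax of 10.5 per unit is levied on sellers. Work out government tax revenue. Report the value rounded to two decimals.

Rewriting demand in inverse form: P = 39 - 4Q.
Pre-tax equilibrium: 39 - 4Q = 18 + 3Q gives Q* = 3, P* = 27.
A tax on sellers shifts supply up by 10.5: 39 - 4Q = 18 + 3Q + 10.5, so Q_t = 1.5. Buyers pay P_b = 33; sellers receive P_s = P_b - 10.5 = 22.5.
Tax revenue = t x Q_t = 10.5 x 1.5 = 15.75.

15.75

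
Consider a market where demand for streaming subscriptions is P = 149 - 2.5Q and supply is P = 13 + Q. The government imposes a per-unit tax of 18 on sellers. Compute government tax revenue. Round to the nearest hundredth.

606.86

Without the tax, 149 - 2.5Q = 13 + Q so Q* = 38.8571 and P* = 51.8571.
A tax on sellers shifts supply up by 18: 149 - 2.5Q = 13 + Q + 18, so Q_t = 33.7143. Buyers pay P_b = 64.7143; sellers receive P_s = P_b - 18 = 46.7143.
Revenue is the tax times quantity traded: 18 x 33.7143 = 606.8571.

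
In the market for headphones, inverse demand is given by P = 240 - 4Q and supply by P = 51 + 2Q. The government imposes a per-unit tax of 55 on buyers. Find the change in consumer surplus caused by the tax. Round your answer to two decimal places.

-986.94

Without the tax, 240 - 4Q = 51 + 2Q so Q* = 31.5 and P* = 114.
With the tax, buyers' net willingness to pay falls by 55: (240 - 55) - 4Q = 51 + 2Q, so Q_t = 22.3333. Buyers pay P_b = 150.6667; sellers receive P_s = P_b - 55 = 95.6667.
Consumers lose the trapezoid between P* and P_b out to Q_t plus the triangle from Q_t to Q*: change in CS = 997.5556 - 1984.5 = -986.9444.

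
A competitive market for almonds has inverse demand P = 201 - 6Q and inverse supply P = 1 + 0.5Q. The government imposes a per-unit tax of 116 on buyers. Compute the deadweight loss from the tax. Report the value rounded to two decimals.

Without the tax, 201 - 6Q = 1 + 0.5Q so Q* = 30.7692 and P* = 16.3846.
A tax on buyers shifts demand down by 116: (201 - 116) - 6Q = 1 + 0.5Q, so Q_t = 12.9231. Buyers pay P_b = 123.4615; sellers receive P_s = P_b - 116 = 7.4615.
The welfare triangle lost has base Q* - Q_t = 17.8462 and height t = 116, so DWL = (1/2)(17.8462)(116) = 1035.0769.

1035.08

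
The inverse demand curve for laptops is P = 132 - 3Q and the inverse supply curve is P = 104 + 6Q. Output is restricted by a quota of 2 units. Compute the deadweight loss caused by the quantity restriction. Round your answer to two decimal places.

5.56

Without the quota, 132 - 3Q = 104 + 6Q gives Q* = 3.1111.
At Q = 2 the demand price is 132 - 3(2) = 126 and the supply price is 104 + 6(2) = 116.
Deadweight loss is the triangle between the curves from 2 to 3.1111: (1/2)(126 - 116)(3.1111 - 2) = 5.5556.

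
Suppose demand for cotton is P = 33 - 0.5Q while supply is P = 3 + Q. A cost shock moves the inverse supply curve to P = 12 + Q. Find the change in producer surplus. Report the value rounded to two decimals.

Initial equilibrium: Q_0 = 20, P_0 = 23; CS_0 = (1/2)(20)(10) = 100, PS_0 = (1/2)(20)(20) = 200.
New equilibrium: 33 - 0.5Q = 12 + Q gives Q_1 = 14, P_1 = 26; CS_1 = 49, PS_1 = 98.
Change in producer surplus = 98 - 200 = -102.

-102.00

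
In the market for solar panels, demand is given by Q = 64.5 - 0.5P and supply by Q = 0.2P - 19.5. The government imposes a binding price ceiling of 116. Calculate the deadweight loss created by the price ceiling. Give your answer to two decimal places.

2.24

Rewriting demand in inverse form: P = 129 - 2Q.
Rewriting supply in inverse form: P = 97.5 + 5Q.
Without the control, 129 - 2Q = 97.5 + 5Q so Q* = 4.5 and P* = 120.
At P = 116, sellers supply (116 - 97.5)/5 = 3.7 while buyers want more, so the quantity traded is 3.7 at price 116.
The lost-trades triangle has base Q* - 3.7 = 0.8 and height equal to the gap between the curves at Q = 3.7, which is 121.6 - 116 = 5.6. DWL = (1/2)(0.8)(5.6) = 2.24.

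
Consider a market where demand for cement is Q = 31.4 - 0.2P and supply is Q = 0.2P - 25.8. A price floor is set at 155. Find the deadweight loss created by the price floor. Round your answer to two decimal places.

Rewriting demand in inverse form: P = 157 - 5Q.
Rewriting supply in inverse form: P = 129 + 5Q.
Without the control, 157 - 5Q = 129 + 5Q so Q* = 2.8 and P* = 143.
At P = 155, buyers demand (157 - 155)/5 = 0.4 while sellers would supply more, so the quantity traded is 0.4 at price 155.
At Q = 0.4 the demand price is 155 and the supply price is 131. Deadweight loss is the triangle between the curves from 0.4 to 2.8: (1/2)(155 - 131)(2.8 - 0.4) = 28.8.

28.80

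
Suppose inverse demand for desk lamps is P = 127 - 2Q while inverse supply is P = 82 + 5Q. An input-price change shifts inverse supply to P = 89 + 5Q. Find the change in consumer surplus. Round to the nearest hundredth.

Initial equilibrium: Q_0 = 6.4286, P_0 = 114.1429; CS_0 = (1/2)(6.4286)(12.8571) = 41.3265, PS_0 = (1/2)(6.4286)(32.1429) = 103.3163.
New equilibrium: 127 - 2Q = 89 + 5Q gives Q_1 = 5.4286, P_1 = 116.1429; CS_1 = 29.4694, PS_1 = 73.6735.
Change in consumer surplus = 29.4694 - 41.3265 = -11.8571.

-11.86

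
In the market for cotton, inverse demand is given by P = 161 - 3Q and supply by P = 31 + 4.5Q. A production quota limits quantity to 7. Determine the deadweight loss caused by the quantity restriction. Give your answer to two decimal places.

Without the quota, 161 - 3Q = 31 + 4.5Q gives Q* = 17.3333.
At Q = 7 the demand price is 161 - 3(7) = 140 and the supply price is 31 + 4.5(7) = 62.5.
DWL = (1/2)(gap between curves at 7) x (Q* - 7) = (1/2)(77.5)(10.3333) = 400.4167.

400.42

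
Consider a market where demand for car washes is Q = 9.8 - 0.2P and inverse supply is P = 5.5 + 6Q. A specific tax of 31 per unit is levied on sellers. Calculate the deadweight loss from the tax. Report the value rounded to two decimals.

43.68

Rewriting demand in inverse form: P = 49 - 5Q.
Without the tax, 49 - 5Q = 5.5 + 6Q so Q* = 3.9545 and P* = 29.2273.
With the tax, sellers need 31 more per unit: 49 - 5Q = 5.5 + 6Q + 31, so Q_t = 1.1364. Buyers pay P_b = 43.3182; sellers receive P_s = P_b - 31 = 12.3182.
Deadweight loss is the triangle between the curves from Q_t to Q*: (1/2)(3.9545 - 1.1364)(31) = 43.6818.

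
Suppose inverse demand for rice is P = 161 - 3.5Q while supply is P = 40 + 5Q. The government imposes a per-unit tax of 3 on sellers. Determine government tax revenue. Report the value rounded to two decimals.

41.65

Without the tax, 161 - 3.5Q = 40 + 5Q so Q* = 14.2353 and P* = 111.1765.
With the tax, sellers need 3 more per unit: 161 - 3.5Q = 40 + 5Q + 3, so Q_t = 13.8824. Buyers pay P_b = 112.4118; sellers receive P_s = P_b - 3 = 109.4118.
Tax revenue = t x Q_t = 3 x 13.8824 = 41.6471.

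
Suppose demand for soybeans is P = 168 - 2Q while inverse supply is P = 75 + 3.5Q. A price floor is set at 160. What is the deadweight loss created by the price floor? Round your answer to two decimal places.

458.27

Free-market equilibrium: 168 - 2Q = 75 + 3.5Q gives Q* = 16.9091, P* = 134.1818.
At the floor price 160, quantity demanded is (168 - 160)/2 = 4; demand is the short side, so Q = 4 trades at P = 160.
The lost-trades triangle has base Q* - 4 = 12.9091 and height equal to the gap between the curves at Q = 4, which is 160 - 89 = 71. DWL = (1/2)(12.9091)(71) = 458.2727.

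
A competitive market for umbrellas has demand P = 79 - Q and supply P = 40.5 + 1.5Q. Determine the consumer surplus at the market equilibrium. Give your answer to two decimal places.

118.58

Set 79 - Q = 40.5 + 1.5Q, which gives 38.5 = 2.5Q, so Q* = 15.4 and P* = 79 - (15.4) = 63.6.
CS is the area between the demand curve and P* from 0 to Q*: (1/2)(15.4)(15.4) = 118.58.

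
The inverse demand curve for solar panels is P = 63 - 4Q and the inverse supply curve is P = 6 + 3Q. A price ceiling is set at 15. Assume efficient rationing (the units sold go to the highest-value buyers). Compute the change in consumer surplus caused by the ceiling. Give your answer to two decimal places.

Free-market equilibrium: 63 - 4Q = 6 + 3Q gives Q* = 8.1429, P* = 30.4286.
At the ceiling price 15, quantity supplied is (15 - 6)/3 = 3; supply is the short side, so Q = 3 trades at P = 15.
CS goes from (1/2)(8.1429)(32.5714) = 132.6122 to 126 (computed as (63 - 15)(3) - (1/2)(4)(3)^2), a change of -6.6122.

-6.61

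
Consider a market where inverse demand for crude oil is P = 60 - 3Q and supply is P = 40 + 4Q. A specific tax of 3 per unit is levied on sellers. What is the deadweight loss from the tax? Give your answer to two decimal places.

Pre-tax equilibrium: 60 - 3Q = 40 + 4Q gives Q* = 2.8571, P* = 51.4286.
A tax on sellers shifts supply up by 3: 60 - 3Q = 40 + 4Q + 3, so Q_t = 2.4286. Buyers pay P_b = 52.7143; sellers receive P_s = P_b - 3 = 49.7143.
Deadweight loss is the triangle between the curves from Q_t to Q*: (1/2)(2.8571 - 2.4286)(3) = 0.6429.

0.64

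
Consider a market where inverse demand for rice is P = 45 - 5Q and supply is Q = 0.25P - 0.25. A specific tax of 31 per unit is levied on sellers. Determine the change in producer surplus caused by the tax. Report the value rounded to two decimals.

Rewriting supply in inverse form: P = 1 + 4Q.
Without the tax, 45 - 5Q = 1 + 4Q so Q* = 4.8889 and P* = 20.5556.
A tax on sellers shifts supply up by 31: 45 - 5Q = 1 + 4Q + 31, so Q_t = 1.4444. Buyers pay P_b = 37.7778; sellers receive P_s = P_b - 31 = 6.7778.
Producers lose the trapezoid between P_s and P* out to Q_t plus the triangle from Q_t to Q*: change in PS = 4.1728 - 47.8025 = -43.6296.

-43.63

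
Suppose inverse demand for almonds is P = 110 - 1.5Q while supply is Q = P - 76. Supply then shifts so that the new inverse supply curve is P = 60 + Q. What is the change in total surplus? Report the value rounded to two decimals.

Rewriting supply in inverse form: P = 76 + Q.
Initial equilibrium: Q_0 = 13.6, P_0 = 89.6; CS_0 = (1/2)(13.6)(20.4) = 138.72, PS_0 = (1/2)(13.6)(13.6) = 92.48.
New equilibrium: 110 - 1.5Q = 60 + Q gives Q_1 = 20, P_1 = 80; CS_1 = 300, PS_1 = 200.
Change in total surplus = (300 + 200) - (138.72 + 92.48) = 268.8.

268.80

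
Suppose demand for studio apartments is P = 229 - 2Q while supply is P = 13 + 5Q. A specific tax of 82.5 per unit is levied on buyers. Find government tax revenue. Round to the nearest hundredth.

Pre-tax equilibrium: 229 - 2Q = 13 + 5Q gives Q* = 30.8571, P* = 167.2857.
With the tax, buyers' net willingness to pay falls by 82.5: (229 - 82.5) - 2Q = 13 + 5Q, so Q_t = 19.0714. Buyers pay P_b = 190.8571; sellers receive P_s = P_b - 82.5 = 108.3571.
Tax revenue = t x Q_t = 82.5 x 19.0714 = 1573.3929.

1573.39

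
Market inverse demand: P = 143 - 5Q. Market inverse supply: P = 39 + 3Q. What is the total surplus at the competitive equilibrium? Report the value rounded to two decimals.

676.00

Setting demand equal to supply, 104 = 8Q, so Q* = 13 and P* = 78.
CS = (1/2)(13)(65) = 422.5 and PS = (1/2)(13)(39) = 253.5, so total surplus = 676.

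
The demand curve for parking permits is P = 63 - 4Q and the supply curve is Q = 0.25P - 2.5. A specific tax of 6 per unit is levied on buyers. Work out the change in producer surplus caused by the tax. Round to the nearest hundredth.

-18.75

Rewriting supply in inverse form: P = 10 + 4Q.
Pre-tax equilibrium: 63 - 4Q = 10 + 4Q gives Q* = 6.625, P* = 36.5.
With the tax, buyers' net willingness to pay falls by 6: (63 - 6) - 4Q = 10 + 4Q, so Q_t = 5.875. Buyers pay P_b = 39.5; sellers receive P_s = P_b - 6 = 33.5.
Producers lose the trapezoid between P_s and P* out to Q_t plus the triangle from Q_t to Q*: change in PS = 69.0312 - 87.7812 = -18.75.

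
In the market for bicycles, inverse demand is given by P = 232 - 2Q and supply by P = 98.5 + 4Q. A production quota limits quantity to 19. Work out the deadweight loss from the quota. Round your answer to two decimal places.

Without the quota, 232 - 2Q = 98.5 + 4Q gives Q* = 22.25.
At Q = 19 the demand price is 232 - 2(19) = 194 and the supply price is 98.5 + 4(19) = 174.5.
DWL = (1/2)(gap between curves at 19) x (Q* - 19) = (1/2)(19.5)(3.25) = 31.6875.

31.69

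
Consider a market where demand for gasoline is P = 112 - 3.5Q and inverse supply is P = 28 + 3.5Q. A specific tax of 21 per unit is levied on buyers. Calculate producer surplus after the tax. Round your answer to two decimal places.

Pre-tax equilibrium: 112 - 3.5Q = 28 + 3.5Q gives Q* = 12, P* = 70.
A tax on buyers shifts demand down by 21: (112 - 21) - 3.5Q = 28 + 3.5Q, so Q_t = 9. Buyers pay P_b = 80.5; sellers receive P_s = P_b - 21 = 59.5.
PS = (1/2)(Q_t)(P_s - 28) = (1/2)(9)(31.5) = 141.75.

141.75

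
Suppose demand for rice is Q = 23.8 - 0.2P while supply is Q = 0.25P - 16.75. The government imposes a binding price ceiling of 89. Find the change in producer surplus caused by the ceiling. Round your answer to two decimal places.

-6.27

Rewriting demand in inverse form: P = 119 - 5Q.
Rewriting supply in inverse form: P = 67 + 4Q.
Without the control, 119 - 5Q = 67 + 4Q so Q* = 5.7778 and P* = 90.1111.
At P = 89, sellers supply (89 - 67)/4 = 5.5 while buyers want more, so the quantity traded is 5.5 at price 89.
PS goes from (1/2)(5.7778)(23.1111) = 66.7654 to 60.5 (computed as (89 - 67)(5.5) - (1/2)(4)(5.5)^2), a change of -6.2654.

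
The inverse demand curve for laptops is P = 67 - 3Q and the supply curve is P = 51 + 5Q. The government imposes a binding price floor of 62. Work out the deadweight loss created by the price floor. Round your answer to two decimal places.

Free-market equilibrium: 67 - 3Q = 51 + 5Q gives Q* = 2, P* = 61.
At P = 62, buyers demand (67 - 62)/3 = 1.6667 while sellers would supply more, so the quantity traded is 1.6667 at price 62.
The lost-trades triangle has base Q* - 1.6667 = 0.3333 and height equal to the gap between the curves at Q = 1.6667, which is 62 - 59.3333 = 2.6667. DWL = (1/2)(0.3333)(2.6667) = 0.4444.

0.44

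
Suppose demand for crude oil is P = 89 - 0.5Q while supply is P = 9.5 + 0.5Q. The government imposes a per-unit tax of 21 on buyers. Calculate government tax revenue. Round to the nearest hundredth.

1228.50

Pre-tax equilibrium: 89 - 0.5Q = 9.5 + 0.5Q gives Q* = 79.5, P* = 49.25.
A tax on buyers shifts demand down by 21: (89 - 21) - 0.5Q = 9.5 + 0.5Q, so Q_t = 58.5. Buyers pay P_b = 59.75; sellers receive P_s = P_b - 21 = 38.75.
Revenue is the tax times quantity traded: 21 x 58.5 = 1228.5.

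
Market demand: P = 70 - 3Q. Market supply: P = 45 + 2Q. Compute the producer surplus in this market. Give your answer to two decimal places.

25.00

Setting demand equal to supply, 25 = 5Q, so Q* = 5 and P* = 55.
Producer surplus is the triangle above supply below P*: (1/2)(5)(55 - 45) = (1/2)(5)(10) = 25.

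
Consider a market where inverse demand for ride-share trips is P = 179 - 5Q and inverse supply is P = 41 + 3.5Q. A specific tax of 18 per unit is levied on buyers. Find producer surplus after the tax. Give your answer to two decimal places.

348.79

Pre-tax equilibrium: 179 - 5Q = 41 + 3.5Q gives Q* = 16.2353, P* = 97.8235.
With the tax, buyers' net willingness to pay falls by 18: (179 - 18) - 5Q = 41 + 3.5Q, so Q_t = 14.1176. Buyers pay P_b = 108.4118; sellers receive P_s = P_b - 18 = 90.4118.
Producer surplus is the triangle above supply below P_s: (1/2)(14.1176)(90.4118 - 41) = 348.7889.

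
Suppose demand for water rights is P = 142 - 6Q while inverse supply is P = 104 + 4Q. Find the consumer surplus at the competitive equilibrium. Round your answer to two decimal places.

43.32

Equilibrium: 142 - 6Q = 104 + 4Q, so Q* = 3.8 and P* = 119.2.
Consumer surplus is the triangle under demand above P*: (1/2)(3.8)(142 - 119.2) = (1/2)(3.8)(22.8) = 43.32.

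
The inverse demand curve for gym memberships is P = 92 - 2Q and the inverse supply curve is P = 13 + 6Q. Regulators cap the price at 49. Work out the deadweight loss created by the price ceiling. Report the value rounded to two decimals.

60.06

Free-market equilibrium: 92 - 2Q = 13 + 6Q gives Q* = 9.875, P* = 72.25.
At the ceiling price 49, quantity supplied is (49 - 13)/6 = 6; supply is the short side, so Q = 6 trades at P = 49.
At Q = 6 the demand price is 80 and the supply price is 49. Deadweight loss is the triangle between the curves from 6 to 9.875: (1/2)(80 - 49)(9.875 - 6) = 60.0625.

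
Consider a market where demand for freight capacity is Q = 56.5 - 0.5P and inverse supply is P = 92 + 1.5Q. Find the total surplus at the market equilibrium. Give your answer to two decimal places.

63.00

Rewriting demand in inverse form: P = 113 - 2Q.
Setting demand equal to supply, 21 = 3.5Q, so Q* = 6 and P* = 101.
Total surplus is the full triangle between the curves from 0 to Q*: (1/2)(6)(113 - 92) = 63.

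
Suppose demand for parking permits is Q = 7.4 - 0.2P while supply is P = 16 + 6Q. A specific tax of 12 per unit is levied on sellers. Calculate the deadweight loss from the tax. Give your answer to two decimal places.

Rewriting demand in inverse form: P = 37 - 5Q.
Pre-tax equilibrium: 37 - 5Q = 16 + 6Q gives Q* = 1.9091, P* = 27.4545.
With the tax, sellers need 12 more per unit: 37 - 5Q = 16 + 6Q + 12, so Q_t = 0.8182. Buyers pay P_b = 32.9091; sellers receive P_s = P_b - 12 = 20.9091.
The welfare triangle lost has base Q* - Q_t = 1.0909 and height t = 12, so DWL = (1/2)(1.0909)(12) = 6.5455.

6.55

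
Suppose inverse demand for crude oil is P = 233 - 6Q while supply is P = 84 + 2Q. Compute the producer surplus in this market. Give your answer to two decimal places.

346.89

Equilibrium: 233 - 6Q = 84 + 2Q, so Q* = 18.625 and P* = 121.25.
PS is the area between P* and the supply curve from 0 to Q*: (1/2)(18.625)(37.25) = 346.8906.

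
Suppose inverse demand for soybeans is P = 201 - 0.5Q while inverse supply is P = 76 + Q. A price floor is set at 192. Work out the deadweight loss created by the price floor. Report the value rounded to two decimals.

3201.33

Without the control, 201 - 0.5Q = 76 + Q so Q* = 83.3333 and P* = 159.3333.
At the floor price 192, quantity demanded is (201 - 192)/0.5 = 18; demand is the short side, so Q = 18 trades at P = 192.
At Q = 18 the demand price is 192 and the supply price is 94. Deadweight loss is the triangle between the curves from 18 to 83.3333: (1/2)(192 - 94)(83.3333 - 18) = 3201.3333.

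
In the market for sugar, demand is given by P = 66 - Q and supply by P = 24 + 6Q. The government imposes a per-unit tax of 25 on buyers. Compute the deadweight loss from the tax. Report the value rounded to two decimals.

44.64

Without the tax, 66 - Q = 24 + 6Q so Q* = 6 and P* = 60.
With the tax, buyers' net willingness to pay falls by 25: (66 - 25) - Q = 24 + 6Q, so Q_t = 2.4286. Buyers pay P_b = 63.5714; sellers receive P_s = P_b - 25 = 38.5714.
The welfare triangle lost has base Q* - Q_t = 3.5714 and height t = 25, so DWL = (1/2)(3.5714)(25) = 44.6429.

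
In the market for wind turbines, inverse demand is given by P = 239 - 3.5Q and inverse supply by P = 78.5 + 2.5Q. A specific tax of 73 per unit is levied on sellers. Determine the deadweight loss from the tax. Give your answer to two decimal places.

444.08

Pre-tax equilibrium: 239 - 3.5Q = 78.5 + 2.5Q gives Q* = 26.75, P* = 145.375.
With the tax, sellers need 73 more per unit: 239 - 3.5Q = 78.5 + 2.5Q + 73, so Q_t = 14.5833. Buyers pay P_b = 187.9583; sellers receive P_s = P_b - 73 = 114.9583.
Deadweight loss is the triangle between the curves from Q_t to Q*: (1/2)(26.75 - 14.5833)(73) = 444.0833.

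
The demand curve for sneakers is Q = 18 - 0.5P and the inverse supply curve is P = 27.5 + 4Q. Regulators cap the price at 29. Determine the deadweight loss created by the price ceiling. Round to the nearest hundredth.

3.26

Rewriting demand in inverse form: P = 36 - 2Q.
Free-market equilibrium: 36 - 2Q = 27.5 + 4Q gives Q* = 1.4167, P* = 33.1667.
At P = 29, sellers supply (29 - 27.5)/4 = 0.375 while buyers want more, so the quantity traded is 0.375 at price 29.
The lost-trades triangle has base Q* - 0.375 = 1.0417 and height equal to the gap between the curves at Q = 0.375, which is 35.25 - 29 = 6.25. DWL = (1/2)(1.0417)(6.25) = 3.2552.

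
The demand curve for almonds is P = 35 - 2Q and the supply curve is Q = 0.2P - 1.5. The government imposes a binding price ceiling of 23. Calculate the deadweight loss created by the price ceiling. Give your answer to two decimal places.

Rewriting supply in inverse form: P = 7.5 + 5Q.
Free-market equilibrium: 35 - 2Q = 7.5 + 5Q gives Q* = 3.9286, P* = 27.1429.
At P = 23, sellers supply (23 - 7.5)/5 = 3.1 while buyers want more, so the quantity traded is 3.1 at price 23.
At Q = 3.1 the demand price is 28.8 and the supply price is 23. Deadweight loss is the triangle between the curves from 3.1 to 3.9286: (1/2)(28.8 - 23)(3.9286 - 3.1) = 2.4029.

2.40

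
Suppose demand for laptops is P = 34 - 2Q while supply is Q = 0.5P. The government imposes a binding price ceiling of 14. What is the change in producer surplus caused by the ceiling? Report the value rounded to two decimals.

-23.25

Rewriting supply in inverse form: P = 2Q.
Without the control, 34 - 2Q = 2Q so Q* = 8.5 and P* = 17.
At the ceiling price 14, quantity supplied is (14 - 0)/2 = 7; supply is the short side, so Q = 7 trades at P = 14.
PS goes from (1/2)(8.5)(17) = 72.25 to 49 (computed as (14 - 0)(7) - (1/2)(2)(7)^2), a change of -23.25.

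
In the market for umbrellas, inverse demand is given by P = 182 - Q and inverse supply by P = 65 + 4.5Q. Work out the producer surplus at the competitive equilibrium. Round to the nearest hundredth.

Setting demand equal to supply, 117 = 5.5Q, so Q* = 21.2727 and P* = 160.7273.
Producer surplus is the triangle above supply below P*: (1/2)(21.2727)(160.7273 - 65) = (1/2)(21.2727)(95.7273) = 1018.1901.

1018.19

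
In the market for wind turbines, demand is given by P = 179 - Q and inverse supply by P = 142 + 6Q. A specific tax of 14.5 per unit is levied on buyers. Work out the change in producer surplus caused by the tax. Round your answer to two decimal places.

-52.82

Without the tax, 179 - Q = 142 + 6Q so Q* = 5.2857 and P* = 173.7143.
With the tax, buyers' net willingness to pay falls by 14.5: (179 - 14.5) - Q = 142 + 6Q, so Q_t = 3.2143. Buyers pay P_b = 175.7857; sellers receive P_s = P_b - 14.5 = 161.2857.
Producers lose the trapezoid between P_s and P* out to Q_t plus the triangle from Q_t to Q*: change in PS = 30.9949 - 83.8163 = -52.8214.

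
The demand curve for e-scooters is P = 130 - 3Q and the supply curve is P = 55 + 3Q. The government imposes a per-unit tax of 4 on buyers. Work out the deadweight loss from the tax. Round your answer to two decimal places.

1.33

Pre-tax equilibrium: 130 - 3Q = 55 + 3Q gives Q* = 12.5, P* = 92.5.
With the tax, buyers' net willingness to pay falls by 4: (130 - 4) - 3Q = 55 + 3Q, so Q_t = 11.8333. Buyers pay P_b = 94.5; sellers receive P_s = P_b - 4 = 90.5.
The welfare triangle lost has base Q* - Q_t = 0.6667 and height t = 4, so DWL = (1/2)(0.6667)(4) = 1.3333.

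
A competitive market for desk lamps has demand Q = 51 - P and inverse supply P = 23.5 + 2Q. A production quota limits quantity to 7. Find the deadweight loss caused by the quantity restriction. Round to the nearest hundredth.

7.04

Rewriting demand in inverse form: P = 51 - Q.
Unrestricted equilibrium: Q* = (51 - 23.5)/(1 + 2) = 9.1667.
At Q = 7 the demand price is 51 - (7) = 44 and the supply price is 23.5 + 2(7) = 37.5.
Deadweight loss is the triangle between the curves from 7 to 9.1667: (1/2)(44 - 37.5)(9.1667 - 7) = 7.0417.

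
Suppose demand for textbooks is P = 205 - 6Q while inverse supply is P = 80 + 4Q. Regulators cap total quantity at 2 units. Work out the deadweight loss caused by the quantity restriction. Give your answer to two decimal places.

Without the quota, 205 - 6Q = 80 + 4Q gives Q* = 12.5.
At Q = 2 the demand price is 205 - 6(2) = 193 and the supply price is 80 + 4(2) = 88.
Deadweight loss is the triangle between the curves from 2 to 12.5: (1/2)(193 - 88)(12.5 - 2) = 551.25.

551.25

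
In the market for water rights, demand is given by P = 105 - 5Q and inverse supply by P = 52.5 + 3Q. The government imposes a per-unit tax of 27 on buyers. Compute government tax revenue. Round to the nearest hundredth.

Without the tax, 105 - 5Q = 52.5 + 3Q so Q* = 6.5625 and P* = 72.1875.
With the tax, buyers' net willingness to pay falls by 27: (105 - 27) - 5Q = 52.5 + 3Q, so Q_t = 3.1875. Buyers pay P_b = 89.0625; sellers receive P_s = P_b - 27 = 62.0625.
Tax revenue = t x Q_t = 27 x 3.1875 = 86.0625.

86.06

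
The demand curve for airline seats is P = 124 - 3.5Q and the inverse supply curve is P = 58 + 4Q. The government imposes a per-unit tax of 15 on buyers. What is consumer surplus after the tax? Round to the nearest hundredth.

Pre-tax equilibrium: 124 - 3.5Q = 58 + 4Q gives Q* = 8.8, P* = 93.2.
A tax on buyers shifts demand down by 15: (124 - 15) - 3.5Q = 58 + 4Q, so Q_t = 6.8. Buyers pay P_b = 100.2; sellers receive P_s = P_b - 15 = 85.2.
Consumer surplus is the triangle under demand above P_b: (1/2)(6.8)(124 - 100.2) = 80.92.

80.92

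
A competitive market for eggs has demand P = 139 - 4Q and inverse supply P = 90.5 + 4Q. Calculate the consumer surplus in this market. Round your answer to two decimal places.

73.51

Setting demand equal to supply, 48.5 = 8Q, so Q* = 6.0625 and P* = 114.75.
CS is the area between the demand curve and P* from 0 to Q*: (1/2)(6.0625)(24.25) = 73.5078.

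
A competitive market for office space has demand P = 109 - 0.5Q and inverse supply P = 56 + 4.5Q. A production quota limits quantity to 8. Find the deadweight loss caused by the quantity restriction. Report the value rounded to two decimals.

Unrestricted equilibrium: Q* = (109 - 56)/(0.5 + 4.5) = 10.6.
At Q = 8 the demand price is 109 - 0.5(8) = 105 and the supply price is 56 + 4.5(8) = 92.
DWL = (1/2)(gap between curves at 8) x (Q* - 8) = (1/2)(13)(2.6) = 16.9.

16.90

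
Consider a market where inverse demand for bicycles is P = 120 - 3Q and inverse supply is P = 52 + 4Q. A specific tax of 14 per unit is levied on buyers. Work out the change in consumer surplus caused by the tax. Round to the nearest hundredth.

Pre-tax equilibrium: 120 - 3Q = 52 + 4Q gives Q* = 9.7143, P* = 90.8571.
With the tax, buyers' net willingness to pay falls by 14: (120 - 14) - 3Q = 52 + 4Q, so Q_t = 7.7143. Buyers pay P_b = 96.8571; sellers receive P_s = P_b - 14 = 82.8571.
Consumers lose the trapezoid between P* and P_b out to Q_t plus the triangle from Q_t to Q*: change in CS = 89.2653 - 141.551 = -52.2857.

-52.29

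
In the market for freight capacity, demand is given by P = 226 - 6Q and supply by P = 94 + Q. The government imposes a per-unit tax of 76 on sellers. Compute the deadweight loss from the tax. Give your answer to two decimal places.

412.57

Pre-tax equilibrium: 226 - 6Q = 94 + Q gives Q* = 18.8571, P* = 112.8571.
A tax on sellers shifts supply up by 76: 226 - 6Q = 94 + Q + 76, so Q_t = 8. Buyers pay P_b = 178; sellers receive P_s = P_b - 76 = 102.
Deadweight loss is the triangle between the curves from Q_t to Q*: (1/2)(18.8571 - 8)(76) = 412.5714.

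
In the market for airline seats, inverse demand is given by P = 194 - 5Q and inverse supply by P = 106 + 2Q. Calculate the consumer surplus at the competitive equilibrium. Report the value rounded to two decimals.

395.10

Equilibrium: 194 - 5Q = 106 + 2Q, so Q* = 12.5714 and P* = 131.1429.
The demand choke price is 194, so CS = (1/2)(Q*)(194 - P*) = (1/2)(12.5714)(62.8571) = 395.102.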